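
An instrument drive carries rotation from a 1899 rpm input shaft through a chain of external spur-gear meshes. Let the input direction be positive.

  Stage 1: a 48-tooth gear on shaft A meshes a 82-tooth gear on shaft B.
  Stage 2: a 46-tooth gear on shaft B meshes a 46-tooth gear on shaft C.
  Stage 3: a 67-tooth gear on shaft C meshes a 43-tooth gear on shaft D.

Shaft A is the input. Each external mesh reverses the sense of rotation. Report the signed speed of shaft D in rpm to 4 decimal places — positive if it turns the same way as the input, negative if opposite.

Stage 1 [48T→82T]: ω = 1899.0000×48/82 = 1111.6098 rpm, dir flips to −; running = −1111.6098
Stage 2 [46T→46T]: ω = 1111.6098×46/46 = 1111.6098 rpm, dir flips to +; running = +1111.6098
Stage 3 [67T→43T]: ω = 1111.6098×67/43 = 1732.0431 rpm, dir flips to −; running = −1732.0431

-1732.0431 rpm (opposite to input, |ω| = 1732.0431 rpm)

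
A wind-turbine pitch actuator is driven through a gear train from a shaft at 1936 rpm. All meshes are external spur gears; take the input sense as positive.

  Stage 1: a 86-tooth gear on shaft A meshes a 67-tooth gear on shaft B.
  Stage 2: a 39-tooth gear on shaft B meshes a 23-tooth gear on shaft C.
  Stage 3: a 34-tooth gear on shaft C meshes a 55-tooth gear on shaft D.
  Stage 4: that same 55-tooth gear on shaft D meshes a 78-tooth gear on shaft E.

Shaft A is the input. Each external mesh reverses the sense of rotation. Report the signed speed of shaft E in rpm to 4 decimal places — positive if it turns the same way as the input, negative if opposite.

+1836.7502 rpm (same as input, |ω| = 1836.7502 rpm)

Stage 1 [86T→67T]: ω = 1936.0000×86/67 = 2485.0149 rpm, dir flips to −; running = −2485.0149
Stage 2 [39T→23T]: ω = 2485.0149×39/23 = 4213.7210 rpm, dir flips to +; running = +4213.7210
Stage 3 [34T→55T]: ω = 4213.7210×34/55 = 2604.8457 rpm, dir flips to −; running = −2604.8457
Stage 4 [55T→78T]: ω = 2604.8457×55/78 = 1836.7502 rpm, dir flips to +; running = +1836.7502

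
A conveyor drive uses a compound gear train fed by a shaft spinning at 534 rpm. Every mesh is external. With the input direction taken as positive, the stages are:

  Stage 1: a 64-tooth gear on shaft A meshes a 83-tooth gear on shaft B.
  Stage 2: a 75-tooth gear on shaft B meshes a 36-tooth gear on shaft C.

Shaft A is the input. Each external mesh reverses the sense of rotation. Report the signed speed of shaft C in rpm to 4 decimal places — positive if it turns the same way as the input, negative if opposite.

Stage 1 [64T→83T]: ω = 534.0000×64/83 = 411.7590 rpm, dir flips to −; running = −411.7590
Stage 2 [75T→36T]: ω = 411.7590×75/36 = 857.8313 rpm, dir flips to +; running = +857.8313

+857.8313 rpm (same as input, |ω| = 857.8313 rpm)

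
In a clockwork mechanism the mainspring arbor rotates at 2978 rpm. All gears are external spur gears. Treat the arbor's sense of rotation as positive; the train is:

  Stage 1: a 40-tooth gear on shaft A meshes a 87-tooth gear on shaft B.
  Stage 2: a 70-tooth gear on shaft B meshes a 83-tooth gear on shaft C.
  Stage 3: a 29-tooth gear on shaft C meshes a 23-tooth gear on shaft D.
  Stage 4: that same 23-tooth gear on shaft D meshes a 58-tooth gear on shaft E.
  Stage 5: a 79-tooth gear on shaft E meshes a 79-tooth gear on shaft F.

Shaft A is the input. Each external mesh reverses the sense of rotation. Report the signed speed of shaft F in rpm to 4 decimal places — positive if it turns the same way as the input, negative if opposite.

Stage 1 [40T→87T]: ω = 2978.0000×40/87 = 1369.1954 rpm, dir flips to −; running = −1369.1954
Stage 2 [70T→83T]: ω = 1369.1954×70/83 = 1154.7431 rpm, dir flips to +; running = +1154.7431
Stage 3 [29T→23T]: ω = 1154.7431×29/23 = 1455.9804 rpm, dir flips to −; running = −1455.9804
Stage 4 [23T→58T]: ω = 1455.9804×23/58 = 577.3716 rpm, dir flips to +; running = +577.3716
Stage 5 [79T→79T]: ω = 577.3716×79/79 = 577.3716 rpm, dir flips to −; running = −577.3716

-577.3716 rpm (opposite to input, |ω| = 577.3716 rpm)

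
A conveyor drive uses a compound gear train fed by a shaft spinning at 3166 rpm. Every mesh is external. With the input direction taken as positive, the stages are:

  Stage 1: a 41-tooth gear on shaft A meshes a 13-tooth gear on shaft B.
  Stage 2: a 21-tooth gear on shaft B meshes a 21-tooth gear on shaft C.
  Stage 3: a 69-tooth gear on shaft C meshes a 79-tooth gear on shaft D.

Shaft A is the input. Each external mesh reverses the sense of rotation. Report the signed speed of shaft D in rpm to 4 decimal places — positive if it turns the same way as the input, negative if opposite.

Stage 1 [41T→13T]: ω = 3166.0000×41/13 = 9985.0769 rpm, dir flips to −; running = −9985.0769
Stage 2 [21T→21T]: ω = 9985.0769×21/21 = 9985.0769 rpm, dir flips to +; running = +9985.0769
Stage 3 [69T→79T]: ω = 9985.0769×69/79 = 8721.1431 rpm, dir flips to −; running = −8721.1431

-8721.1431 rpm (opposite to input, |ω| = 8721.1431 rpm)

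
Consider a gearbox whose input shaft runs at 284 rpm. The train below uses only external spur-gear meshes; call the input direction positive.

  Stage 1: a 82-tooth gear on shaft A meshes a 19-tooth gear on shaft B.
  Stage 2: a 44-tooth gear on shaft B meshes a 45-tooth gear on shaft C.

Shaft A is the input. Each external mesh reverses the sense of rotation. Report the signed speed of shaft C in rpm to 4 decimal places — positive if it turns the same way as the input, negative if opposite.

Stage 1 [82T→19T]: ω = 284.0000×82/19 = 1225.6842 rpm, dir flips to −; running = −1225.6842
Stage 2 [44T→45T]: ω = 1225.6842×44/45 = 1198.4468 rpm, dir flips to +; running = +1198.4468

+1198.4468 rpm (same as input, |ω| = 1198.4468 rpm)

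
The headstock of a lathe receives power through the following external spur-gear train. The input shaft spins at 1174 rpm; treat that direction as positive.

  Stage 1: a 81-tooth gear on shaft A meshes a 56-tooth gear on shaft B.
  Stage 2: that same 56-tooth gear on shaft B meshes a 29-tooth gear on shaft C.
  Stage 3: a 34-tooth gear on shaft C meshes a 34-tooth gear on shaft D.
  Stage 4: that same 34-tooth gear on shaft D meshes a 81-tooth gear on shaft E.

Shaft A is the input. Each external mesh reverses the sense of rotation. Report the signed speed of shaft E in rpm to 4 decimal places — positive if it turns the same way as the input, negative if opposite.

+1376.4138 rpm (same as input, |ω| = 1376.4138 rpm)

Stage 1 [81T→56T]: ω = 1174.0000×81/56 = 1698.1071 rpm, dir flips to −; running = −1698.1071
Stage 2 [56T→29T]: ω = 1698.1071×56/29 = 3279.1034 rpm, dir flips to +; running = +3279.1034
Stage 3 [34T→34T]: ω = 3279.1034×34/34 = 3279.1034 rpm, dir flips to −; running = −3279.1034
Stage 4 [34T→81T]: ω = 3279.1034×34/81 = 1376.4138 rpm, dir flips to +; running = +1376.4138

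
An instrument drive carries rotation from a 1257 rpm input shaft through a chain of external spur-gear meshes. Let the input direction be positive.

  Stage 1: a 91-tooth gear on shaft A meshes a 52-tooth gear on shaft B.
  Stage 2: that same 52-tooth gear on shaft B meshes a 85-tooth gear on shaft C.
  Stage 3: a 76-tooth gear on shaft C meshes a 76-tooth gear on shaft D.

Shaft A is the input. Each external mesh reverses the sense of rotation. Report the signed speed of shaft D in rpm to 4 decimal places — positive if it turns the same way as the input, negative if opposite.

-1345.7294 rpm (opposite to input, |ω| = 1345.7294 rpm)

Stage 1 [91T→52T]: ω = 1257.0000×91/52 = 2199.7500 rpm, dir flips to −; running = −2199.7500
Stage 2 [52T→85T]: ω = 2199.7500×52/85 = 1345.7294 rpm, dir flips to +; running = +1345.7294
Stage 3 [76T→76T]: ω = 1345.7294×76/76 = 1345.7294 rpm, dir flips to −; running = −1345.7294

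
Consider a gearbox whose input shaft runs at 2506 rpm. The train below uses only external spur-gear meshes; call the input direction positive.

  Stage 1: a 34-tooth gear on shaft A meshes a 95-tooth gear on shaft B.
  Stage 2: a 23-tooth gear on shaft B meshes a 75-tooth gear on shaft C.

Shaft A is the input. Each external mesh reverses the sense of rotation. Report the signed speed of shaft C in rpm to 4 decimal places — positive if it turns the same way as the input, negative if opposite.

+275.0445 rpm (same as input, |ω| = 275.0445 rpm)

Stage 1 [34T→95T]: ω = 2506.0000×34/95 = 896.8842 rpm, dir flips to −; running = −896.8842
Stage 2 [23T→75T]: ω = 896.8842×23/75 = 275.0445 rpm, dir flips to +; running = +275.0445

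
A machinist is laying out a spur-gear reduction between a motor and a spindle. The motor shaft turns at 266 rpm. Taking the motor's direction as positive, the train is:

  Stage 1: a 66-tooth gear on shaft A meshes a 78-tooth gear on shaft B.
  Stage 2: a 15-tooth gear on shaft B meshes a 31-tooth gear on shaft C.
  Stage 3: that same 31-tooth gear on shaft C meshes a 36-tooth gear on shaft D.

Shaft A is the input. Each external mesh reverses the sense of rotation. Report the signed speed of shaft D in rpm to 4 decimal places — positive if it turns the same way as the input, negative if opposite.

-93.7821 rpm (opposite to input, |ω| = 93.7821 rpm)

Stage 1 [66T→78T]: ω = 266.0000×66/78 = 225.0769 rpm, dir flips to −; running = −225.0769
Stage 2 [15T→31T]: ω = 225.0769×15/31 = 108.9082 rpm, dir flips to +; running = +108.9082
Stage 3 [31T→36T]: ω = 108.9082×31/36 = 93.7821 rpm, dir flips to −; running = −93.7821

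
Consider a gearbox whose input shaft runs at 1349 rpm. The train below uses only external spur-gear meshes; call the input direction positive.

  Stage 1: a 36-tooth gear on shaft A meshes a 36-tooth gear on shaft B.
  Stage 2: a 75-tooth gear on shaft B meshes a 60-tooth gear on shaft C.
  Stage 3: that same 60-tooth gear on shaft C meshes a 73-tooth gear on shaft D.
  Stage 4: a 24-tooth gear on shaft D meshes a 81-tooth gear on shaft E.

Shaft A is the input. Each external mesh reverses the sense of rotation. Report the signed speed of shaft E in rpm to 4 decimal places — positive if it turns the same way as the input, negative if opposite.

Stage 1 [36T→36T]: ω = 1349.0000×36/36 = 1349.0000 rpm, dir flips to −; running = −1349.0000
Stage 2 [75T→60T]: ω = 1349.0000×75/60 = 1686.2500 rpm, dir flips to +; running = +1686.2500
Stage 3 [60T→73T]: ω = 1686.2500×60/73 = 1385.9589 rpm, dir flips to −; running = −1385.9589
Stage 4 [24T→81T]: ω = 1385.9589×24/81 = 410.6545 rpm, dir flips to +; running = +410.6545

+410.6545 rpm (same as input, |ω| = 410.6545 rpm)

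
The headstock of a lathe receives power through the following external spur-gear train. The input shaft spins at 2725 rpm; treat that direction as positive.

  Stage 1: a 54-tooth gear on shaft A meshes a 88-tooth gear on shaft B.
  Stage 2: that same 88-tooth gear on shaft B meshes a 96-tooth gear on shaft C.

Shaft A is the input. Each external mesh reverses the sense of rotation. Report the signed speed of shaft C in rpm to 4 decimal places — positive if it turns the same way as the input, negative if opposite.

Stage 1 [54T→88T]: ω = 2725.0000×54/88 = 1672.1591 rpm, dir flips to −; running = −1672.1591
Stage 2 [88T→96T]: ω = 1672.1591×88/96 = 1532.8125 rpm, dir flips to +; running = +1532.8125

+1532.8125 rpm (same as input, |ω| = 1532.8125 rpm)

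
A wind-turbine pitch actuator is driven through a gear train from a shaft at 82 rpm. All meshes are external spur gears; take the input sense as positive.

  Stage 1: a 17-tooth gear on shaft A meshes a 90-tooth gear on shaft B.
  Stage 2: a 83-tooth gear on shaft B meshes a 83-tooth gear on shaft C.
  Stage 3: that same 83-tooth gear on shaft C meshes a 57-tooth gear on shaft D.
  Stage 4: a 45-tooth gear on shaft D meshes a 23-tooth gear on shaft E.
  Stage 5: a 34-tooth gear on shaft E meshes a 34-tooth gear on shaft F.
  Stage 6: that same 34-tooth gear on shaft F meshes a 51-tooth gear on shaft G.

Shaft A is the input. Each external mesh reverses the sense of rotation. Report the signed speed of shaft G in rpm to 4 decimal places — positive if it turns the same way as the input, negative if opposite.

Stage 1 [17T→90T]: ω = 82.0000×17/90 = 15.4889 rpm, dir flips to −; running = −15.4889
Stage 2 [83T→83T]: ω = 15.4889×83/83 = 15.4889 rpm, dir flips to +; running = +15.4889
Stage 3 [83T→57T]: ω = 15.4889×83/57 = 22.5540 rpm, dir flips to −; running = −22.5540
Stage 4 [45T→23T]: ω = 22.5540×45/23 = 44.1274 rpm, dir flips to +; running = +44.1274
Stage 5 [34T→34T]: ω = 44.1274×34/34 = 44.1274 rpm, dir flips to −; running = −44.1274
Stage 6 [34T→51T]: ω = 44.1274×34/51 = 29.4183 rpm, dir flips to +; running = +29.4183

+29.4183 rpm (same as input, |ω| = 29.4183 rpm)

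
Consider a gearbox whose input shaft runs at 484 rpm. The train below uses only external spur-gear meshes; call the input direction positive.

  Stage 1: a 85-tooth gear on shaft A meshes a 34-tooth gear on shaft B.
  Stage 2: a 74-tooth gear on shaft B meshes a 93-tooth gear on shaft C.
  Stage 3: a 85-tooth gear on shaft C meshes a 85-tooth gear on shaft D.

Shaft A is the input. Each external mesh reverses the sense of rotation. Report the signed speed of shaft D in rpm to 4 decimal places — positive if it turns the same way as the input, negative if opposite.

Stage 1 [85T→34T]: ω = 484.0000×85/34 = 1210.0000 rpm, dir flips to −; running = −1210.0000
Stage 2 [74T→93T]: ω = 1210.0000×74/93 = 962.7957 rpm, dir flips to +; running = +962.7957
Stage 3 [85T→85T]: ω = 962.7957×85/85 = 962.7957 rpm, dir flips to −; running = −962.7957

-962.7957 rpm (opposite to input, |ω| = 962.7957 rpm)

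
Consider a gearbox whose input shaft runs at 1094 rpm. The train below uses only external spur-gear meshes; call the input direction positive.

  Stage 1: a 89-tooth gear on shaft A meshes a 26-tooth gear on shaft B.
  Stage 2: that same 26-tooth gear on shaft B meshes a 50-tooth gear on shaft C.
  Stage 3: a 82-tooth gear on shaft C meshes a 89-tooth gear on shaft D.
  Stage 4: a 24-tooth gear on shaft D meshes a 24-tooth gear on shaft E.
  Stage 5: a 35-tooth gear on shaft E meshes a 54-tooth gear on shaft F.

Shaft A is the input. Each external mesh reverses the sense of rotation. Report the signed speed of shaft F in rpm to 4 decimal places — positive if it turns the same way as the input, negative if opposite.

Stage 1 [89T→26T]: ω = 1094.0000×89/26 = 3744.8462 rpm, dir flips to −; running = −3744.8462
Stage 2 [26T→50T]: ω = 3744.8462×26/50 = 1947.3200 rpm, dir flips to +; running = +1947.3200
Stage 3 [82T→89T]: ω = 1947.3200×82/89 = 1794.1600 rpm, dir flips to −; running = −1794.1600
Stage 4 [24T→24T]: ω = 1794.1600×24/24 = 1794.1600 rpm, dir flips to +; running = +1794.1600
Stage 5 [35T→54T]: ω = 1794.1600×35/54 = 1162.8815 rpm, dir flips to −; running = −1162.8815

-1162.8815 rpm (opposite to input, |ω| = 1162.8815 rpm)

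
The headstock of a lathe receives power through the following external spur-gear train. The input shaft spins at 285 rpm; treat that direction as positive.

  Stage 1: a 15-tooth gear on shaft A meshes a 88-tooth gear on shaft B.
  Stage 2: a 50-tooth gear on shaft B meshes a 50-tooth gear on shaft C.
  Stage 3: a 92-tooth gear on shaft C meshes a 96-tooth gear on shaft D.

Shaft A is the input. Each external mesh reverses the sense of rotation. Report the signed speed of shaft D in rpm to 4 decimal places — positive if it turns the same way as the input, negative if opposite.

-46.5554 rpm (opposite to input, |ω| = 46.5554 rpm)

Stage 1 [15T→88T]: ω = 285.0000×15/88 = 48.5795 rpm, dir flips to −; running = −48.5795
Stage 2 [50T→50T]: ω = 48.5795×50/50 = 48.5795 rpm, dir flips to +; running = +48.5795
Stage 3 [92T→96T]: ω = 48.5795×92/96 = 46.5554 rpm, dir flips to −; running = −46.5554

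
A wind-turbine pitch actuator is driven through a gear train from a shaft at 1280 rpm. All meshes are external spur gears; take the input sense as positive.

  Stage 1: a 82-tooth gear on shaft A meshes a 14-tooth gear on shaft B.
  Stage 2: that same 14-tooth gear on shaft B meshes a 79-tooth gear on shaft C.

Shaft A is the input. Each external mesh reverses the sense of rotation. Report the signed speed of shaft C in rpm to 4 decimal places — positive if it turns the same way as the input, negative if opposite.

+1328.6076 rpm (same as input, |ω| = 1328.6076 rpm)

Stage 1 [82T→14T]: ω = 1280.0000×82/14 = 7497.1429 rpm, dir flips to −; running = −7497.1429
Stage 2 [14T→79T]: ω = 7497.1429×14/79 = 1328.6076 rpm, dir flips to +; running = +1328.6076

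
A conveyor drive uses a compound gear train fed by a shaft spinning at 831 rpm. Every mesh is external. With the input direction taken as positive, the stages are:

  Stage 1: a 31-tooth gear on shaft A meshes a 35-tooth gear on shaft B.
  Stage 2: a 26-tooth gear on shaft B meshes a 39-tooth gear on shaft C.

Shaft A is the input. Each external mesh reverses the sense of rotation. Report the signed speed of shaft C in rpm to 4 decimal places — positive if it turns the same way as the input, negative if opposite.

+490.6857 rpm (same as input, |ω| = 490.6857 rpm)

Stage 1 [31T→35T]: ω = 831.0000×31/35 = 736.0286 rpm, dir flips to −; running = −736.0286
Stage 2 [26T→39T]: ω = 736.0286×26/39 = 490.6857 rpm, dir flips to +; running = +490.6857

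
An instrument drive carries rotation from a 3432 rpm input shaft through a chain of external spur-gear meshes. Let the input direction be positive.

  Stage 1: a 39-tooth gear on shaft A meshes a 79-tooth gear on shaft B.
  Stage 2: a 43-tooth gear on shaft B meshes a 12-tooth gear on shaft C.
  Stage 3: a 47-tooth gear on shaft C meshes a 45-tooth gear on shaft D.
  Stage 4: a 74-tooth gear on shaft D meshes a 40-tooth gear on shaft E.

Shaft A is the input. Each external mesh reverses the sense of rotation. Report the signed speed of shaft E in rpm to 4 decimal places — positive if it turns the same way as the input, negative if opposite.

+11730.8391 rpm (same as input, |ω| = 11730.8391 rpm)

Stage 1 [39T→79T]: ω = 3432.0000×39/79 = 1694.2785 rpm, dir flips to −; running = −1694.2785
Stage 2 [43T→12T]: ω = 1694.2785×43/12 = 6071.1646 rpm, dir flips to +; running = +6071.1646
Stage 3 [47T→45T]: ω = 6071.1646×47/45 = 6340.9941 rpm, dir flips to −; running = −6340.9941
Stage 4 [74T→40T]: ω = 6340.9941×74/40 = 11730.8391 rpm, dir flips to +; running = +11730.8391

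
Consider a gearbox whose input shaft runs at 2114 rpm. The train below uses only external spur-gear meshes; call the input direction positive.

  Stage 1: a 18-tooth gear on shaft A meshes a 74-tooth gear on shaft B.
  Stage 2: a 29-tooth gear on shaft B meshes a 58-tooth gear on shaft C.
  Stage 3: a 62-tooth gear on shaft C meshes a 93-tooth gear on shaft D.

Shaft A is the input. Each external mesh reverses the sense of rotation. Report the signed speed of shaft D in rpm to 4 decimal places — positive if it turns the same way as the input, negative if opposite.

-171.4054 rpm (opposite to input, |ω| = 171.4054 rpm)

Stage 1 [18T→74T]: ω = 2114.0000×18/74 = 514.2162 rpm, dir flips to −; running = −514.2162
Stage 2 [29T→58T]: ω = 514.2162×29/58 = 257.1081 rpm, dir flips to +; running = +257.1081
Stage 3 [62T→93T]: ω = 257.1081×62/93 = 171.4054 rpm, dir flips to −; running = −171.4054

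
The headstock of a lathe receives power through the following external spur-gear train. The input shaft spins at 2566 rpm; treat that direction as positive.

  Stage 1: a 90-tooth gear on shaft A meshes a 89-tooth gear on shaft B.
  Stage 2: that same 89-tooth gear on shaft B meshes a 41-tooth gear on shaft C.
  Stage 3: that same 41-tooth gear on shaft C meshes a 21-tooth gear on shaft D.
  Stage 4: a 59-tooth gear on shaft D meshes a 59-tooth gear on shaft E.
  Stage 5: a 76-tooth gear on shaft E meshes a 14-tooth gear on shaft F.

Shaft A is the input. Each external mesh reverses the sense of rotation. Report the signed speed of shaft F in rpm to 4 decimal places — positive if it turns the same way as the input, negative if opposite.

-59698.7755 rpm (opposite to input, |ω| = 59698.7755 rpm)

Stage 1 [90T→89T]: ω = 2566.0000×90/89 = 2594.8315 rpm, dir flips to −; running = −2594.8315
Stage 2 [89T→41T]: ω = 2594.8315×89/41 = 5632.6829 rpm, dir flips to +; running = +5632.6829
Stage 3 [41T→21T]: ω = 5632.6829×41/21 = 10997.1429 rpm, dir flips to −; running = −10997.1429
Stage 4 [59T→59T]: ω = 10997.1429×59/59 = 10997.1429 rpm, dir flips to +; running = +10997.1429
Stage 5 [76T→14T]: ω = 10997.1429×76/14 = 59698.7755 rpm, dir flips to −; running = −59698.7755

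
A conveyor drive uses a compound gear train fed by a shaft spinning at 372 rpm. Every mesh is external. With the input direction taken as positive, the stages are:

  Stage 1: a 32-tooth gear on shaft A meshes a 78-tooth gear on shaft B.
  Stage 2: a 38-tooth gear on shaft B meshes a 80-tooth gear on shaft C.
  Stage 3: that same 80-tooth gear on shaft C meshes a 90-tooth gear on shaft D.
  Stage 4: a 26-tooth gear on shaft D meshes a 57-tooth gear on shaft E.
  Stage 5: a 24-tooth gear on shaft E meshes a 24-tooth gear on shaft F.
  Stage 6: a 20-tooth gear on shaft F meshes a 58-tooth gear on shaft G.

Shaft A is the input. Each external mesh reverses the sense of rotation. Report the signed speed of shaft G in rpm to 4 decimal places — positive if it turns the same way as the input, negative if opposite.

Stage 1 [32T→78T]: ω = 372.0000×32/78 = 152.6154 rpm, dir flips to −; running = −152.6154
Stage 2 [38T→80T]: ω = 152.6154×38/80 = 72.4923 rpm, dir flips to +; running = +72.4923
Stage 3 [80T→90T]: ω = 72.4923×80/90 = 64.4376 rpm, dir flips to −; running = −64.4376
Stage 4 [26T→57T]: ω = 64.4376×26/57 = 29.3926 rpm, dir flips to +; running = +29.3926
Stage 5 [24T→24T]: ω = 29.3926×24/24 = 29.3926 rpm, dir flips to −; running = −29.3926
Stage 6 [20T→58T]: ω = 29.3926×20/58 = 10.1354 rpm, dir flips to +; running = +10.1354

+10.1354 rpm (same as input, |ω| = 10.1354 rpm)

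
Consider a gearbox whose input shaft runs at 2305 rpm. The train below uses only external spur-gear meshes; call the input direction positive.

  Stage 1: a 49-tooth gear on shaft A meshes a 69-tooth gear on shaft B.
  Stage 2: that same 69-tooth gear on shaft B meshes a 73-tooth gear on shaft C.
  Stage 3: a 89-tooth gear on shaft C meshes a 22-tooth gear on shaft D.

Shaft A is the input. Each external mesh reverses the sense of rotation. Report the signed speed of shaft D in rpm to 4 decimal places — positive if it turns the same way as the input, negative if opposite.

Stage 1 [49T→69T]: ω = 2305.0000×49/69 = 1636.8841 rpm, dir flips to −; running = −1636.8841
Stage 2 [69T→73T]: ω = 1636.8841×69/73 = 1547.1918 rpm, dir flips to +; running = +1547.1918
Stage 3 [89T→22T]: ω = 1547.1918×89/22 = 6259.0940 rpm, dir flips to −; running = −6259.0940

-6259.0940 rpm (opposite to input, |ω| = 6259.0940 rpm)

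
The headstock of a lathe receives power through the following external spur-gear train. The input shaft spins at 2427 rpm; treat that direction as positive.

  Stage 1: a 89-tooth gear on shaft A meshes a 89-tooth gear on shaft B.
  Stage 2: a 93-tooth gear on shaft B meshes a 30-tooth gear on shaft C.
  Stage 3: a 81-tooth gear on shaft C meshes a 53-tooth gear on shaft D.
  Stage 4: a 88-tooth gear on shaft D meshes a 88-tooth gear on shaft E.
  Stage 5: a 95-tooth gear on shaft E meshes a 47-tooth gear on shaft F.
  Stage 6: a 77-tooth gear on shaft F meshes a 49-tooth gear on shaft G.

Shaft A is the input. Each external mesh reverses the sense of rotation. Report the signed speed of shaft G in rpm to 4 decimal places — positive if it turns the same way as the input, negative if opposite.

+36522.5432 rpm (same as input, |ω| = 36522.5432 rpm)

Stage 1 [89T→89T]: ω = 2427.0000×89/89 = 2427.0000 rpm, dir flips to −; running = −2427.0000
Stage 2 [93T→30T]: ω = 2427.0000×93/30 = 7523.7000 rpm, dir flips to +; running = +7523.7000
Stage 3 [81T→53T]: ω = 7523.7000×81/53 = 11498.4849 rpm, dir flips to −; running = −11498.4849
Stage 4 [88T→88T]: ω = 11498.4849×88/88 = 11498.4849 rpm, dir flips to +; running = +11498.4849
Stage 5 [95T→47T]: ω = 11498.4849×95/47 = 23241.6184 rpm, dir flips to −; running = −23241.6184
Stage 6 [77T→49T]: ω = 23241.6184×77/49 = 36522.5432 rpm, dir flips to +; running = +36522.5432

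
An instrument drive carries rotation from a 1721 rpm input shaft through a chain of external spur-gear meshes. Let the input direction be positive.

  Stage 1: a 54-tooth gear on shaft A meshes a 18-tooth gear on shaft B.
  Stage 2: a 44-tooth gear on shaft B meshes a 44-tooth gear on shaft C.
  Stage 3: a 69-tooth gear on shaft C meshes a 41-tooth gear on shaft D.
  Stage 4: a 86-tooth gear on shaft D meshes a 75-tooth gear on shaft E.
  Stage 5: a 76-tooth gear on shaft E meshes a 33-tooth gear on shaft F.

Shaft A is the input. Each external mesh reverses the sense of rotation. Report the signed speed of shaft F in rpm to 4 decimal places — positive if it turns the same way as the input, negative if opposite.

Stage 1 [54T→18T]: ω = 1721.0000×54/18 = 5163.0000 rpm, dir flips to −; running = −5163.0000
Stage 2 [44T→44T]: ω = 5163.0000×44/44 = 5163.0000 rpm, dir flips to +; running = +5163.0000
Stage 3 [69T→41T]: ω = 5163.0000×69/41 = 8688.9512 rpm, dir flips to −; running = −8688.9512
Stage 4 [86T→75T]: ω = 8688.9512×86/75 = 9963.3307 rpm, dir flips to +; running = +9963.3307
Stage 5 [76T→33T]: ω = 9963.3307×76/33 = 22945.8526 rpm, dir flips to −; running = −22945.8526

-22945.8526 rpm (opposite to input, |ω| = 22945.8526 rpm)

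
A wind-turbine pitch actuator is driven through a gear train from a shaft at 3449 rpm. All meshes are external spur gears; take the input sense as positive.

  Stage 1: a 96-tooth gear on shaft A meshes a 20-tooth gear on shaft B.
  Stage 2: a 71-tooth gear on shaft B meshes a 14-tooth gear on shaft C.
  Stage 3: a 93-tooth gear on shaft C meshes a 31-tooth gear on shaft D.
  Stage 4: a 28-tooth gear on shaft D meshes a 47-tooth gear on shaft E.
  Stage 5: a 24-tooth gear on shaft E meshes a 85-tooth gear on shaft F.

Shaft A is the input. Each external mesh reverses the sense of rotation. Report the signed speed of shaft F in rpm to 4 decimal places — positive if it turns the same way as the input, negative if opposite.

-42368.0513 rpm (opposite to input, |ω| = 42368.0513 rpm)

Stage 1 [96T→20T]: ω = 3449.0000×96/20 = 16555.2000 rpm, dir flips to −; running = −16555.2000
Stage 2 [71T→14T]: ω = 16555.2000×71/14 = 83958.5143 rpm, dir flips to +; running = +83958.5143
Stage 3 [93T→31T]: ω = 83958.5143×93/31 = 251875.5429 rpm, dir flips to −; running = −251875.5429
Stage 4 [28T→47T]: ω = 251875.5429×28/47 = 150053.5149 rpm, dir flips to +; running = +150053.5149
Stage 5 [24T→85T]: ω = 150053.5149×24/85 = 42368.0513 rpm, dir flips to −; running = −42368.0513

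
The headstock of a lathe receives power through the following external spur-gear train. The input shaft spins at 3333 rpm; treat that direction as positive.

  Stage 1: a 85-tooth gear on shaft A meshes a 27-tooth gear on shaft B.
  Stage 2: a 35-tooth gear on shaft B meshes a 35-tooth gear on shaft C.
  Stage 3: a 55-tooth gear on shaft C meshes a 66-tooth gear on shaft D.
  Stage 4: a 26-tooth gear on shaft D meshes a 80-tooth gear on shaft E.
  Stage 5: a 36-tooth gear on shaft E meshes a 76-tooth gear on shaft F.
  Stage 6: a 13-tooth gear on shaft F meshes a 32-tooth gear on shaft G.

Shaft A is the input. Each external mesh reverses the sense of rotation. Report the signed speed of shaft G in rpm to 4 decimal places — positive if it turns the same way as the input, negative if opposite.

Stage 1 [85T→27T]: ω = 3333.0000×85/27 = 10492.7778 rpm, dir flips to −; running = −10492.7778
Stage 2 [35T→35T]: ω = 10492.7778×35/35 = 10492.7778 rpm, dir flips to +; running = +10492.7778
Stage 3 [55T→66T]: ω = 10492.7778×55/66 = 8743.9815 rpm, dir flips to −; running = −8743.9815
Stage 4 [26T→80T]: ω = 8743.9815×26/80 = 2841.7940 rpm, dir flips to +; running = +2841.7940
Stage 5 [36T→76T]: ω = 2841.7940×36/76 = 1346.1129 rpm, dir flips to −; running = −1346.1129
Stage 6 [13T→32T]: ω = 1346.1129×13/32 = 546.8584 rpm, dir flips to +; running = +546.8584

+546.8584 rpm (same as input, |ω| = 546.8584 rpm)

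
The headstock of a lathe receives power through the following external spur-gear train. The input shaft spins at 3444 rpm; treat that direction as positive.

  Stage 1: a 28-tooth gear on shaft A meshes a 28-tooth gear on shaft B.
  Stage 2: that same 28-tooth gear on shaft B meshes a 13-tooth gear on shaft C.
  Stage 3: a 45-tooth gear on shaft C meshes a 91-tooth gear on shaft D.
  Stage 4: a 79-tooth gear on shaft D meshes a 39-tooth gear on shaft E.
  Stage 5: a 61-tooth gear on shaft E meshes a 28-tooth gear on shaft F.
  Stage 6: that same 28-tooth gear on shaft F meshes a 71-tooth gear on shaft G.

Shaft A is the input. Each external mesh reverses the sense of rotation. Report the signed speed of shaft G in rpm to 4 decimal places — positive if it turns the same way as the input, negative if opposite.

+6383.8535 rpm (same as input, |ω| = 6383.8535 rpm)

Stage 1 [28T→28T]: ω = 3444.0000×28/28 = 3444.0000 rpm, dir flips to −; running = −3444.0000
Stage 2 [28T→13T]: ω = 3444.0000×28/13 = 7417.8462 rpm, dir flips to +; running = +7417.8462
Stage 3 [45T→91T]: ω = 7417.8462×45/91 = 3668.1657 rpm, dir flips to −; running = −3668.1657
Stage 4 [79T→39T]: ω = 3668.1657×79/39 = 7430.3869 rpm, dir flips to +; running = +7430.3869
Stage 5 [61T→28T]: ω = 7430.3869×61/28 = 16187.6286 rpm, dir flips to −; running = −16187.6286
Stage 6 [28T→71T]: ω = 16187.6286×28/71 = 6383.8535 rpm, dir flips to +; running = +6383.8535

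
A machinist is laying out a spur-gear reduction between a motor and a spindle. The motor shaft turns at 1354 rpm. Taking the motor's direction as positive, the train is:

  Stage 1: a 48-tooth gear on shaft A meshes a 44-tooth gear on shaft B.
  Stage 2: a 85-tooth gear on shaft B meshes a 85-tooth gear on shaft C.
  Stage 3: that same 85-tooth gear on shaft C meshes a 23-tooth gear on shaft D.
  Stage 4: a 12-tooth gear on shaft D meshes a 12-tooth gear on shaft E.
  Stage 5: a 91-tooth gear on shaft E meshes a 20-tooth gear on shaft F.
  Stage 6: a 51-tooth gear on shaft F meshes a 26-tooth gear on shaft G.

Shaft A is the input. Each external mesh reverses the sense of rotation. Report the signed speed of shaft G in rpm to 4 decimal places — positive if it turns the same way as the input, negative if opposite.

Stage 1 [48T→44T]: ω = 1354.0000×48/44 = 1477.0909 rpm, dir flips to −; running = −1477.0909
Stage 2 [85T→85T]: ω = 1477.0909×85/85 = 1477.0909 rpm, dir flips to +; running = +1477.0909
Stage 3 [85T→23T]: ω = 1477.0909×85/23 = 5458.8142 rpm, dir flips to −; running = −5458.8142
Stage 4 [12T→12T]: ω = 5458.8142×12/12 = 5458.8142 rpm, dir flips to +; running = +5458.8142
Stage 5 [91T→20T]: ω = 5458.8142×91/20 = 24837.6047 rpm, dir flips to −; running = −24837.6047
Stage 6 [51T→26T]: ω = 24837.6047×51/26 = 48719.9170 rpm, dir flips to +; running = +48719.9170

+48719.9170 rpm (same as input, |ω| = 48719.9170 rpm)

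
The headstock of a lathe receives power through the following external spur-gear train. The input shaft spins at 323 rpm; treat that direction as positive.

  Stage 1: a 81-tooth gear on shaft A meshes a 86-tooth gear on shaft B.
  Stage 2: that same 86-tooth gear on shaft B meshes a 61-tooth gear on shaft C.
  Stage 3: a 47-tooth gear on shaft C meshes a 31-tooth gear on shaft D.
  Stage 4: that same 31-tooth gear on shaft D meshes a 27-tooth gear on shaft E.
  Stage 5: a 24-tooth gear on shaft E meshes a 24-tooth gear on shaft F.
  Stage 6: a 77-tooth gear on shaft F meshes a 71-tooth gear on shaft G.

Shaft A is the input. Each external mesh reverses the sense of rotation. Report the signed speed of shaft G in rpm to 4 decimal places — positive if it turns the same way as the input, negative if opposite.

+809.7001 rpm (same as input, |ω| = 809.7001 rpm)

Stage 1 [81T→86T]: ω = 323.0000×81/86 = 304.2209 rpm, dir flips to −; running = −304.2209
Stage 2 [86T→61T]: ω = 304.2209×86/61 = 428.9016 rpm, dir flips to +; running = +428.9016
Stage 3 [47T→31T]: ω = 428.9016×47/31 = 650.2702 rpm, dir flips to −; running = −650.2702
Stage 4 [31T→27T]: ω = 650.2702×31/27 = 746.6066 rpm, dir flips to +; running = +746.6066
Stage 5 [24T→24T]: ω = 746.6066×24/24 = 746.6066 rpm, dir flips to −; running = −746.6066
Stage 6 [77T→71T]: ω = 746.6066×77/71 = 809.7001 rpm, dir flips to +; running = +809.7001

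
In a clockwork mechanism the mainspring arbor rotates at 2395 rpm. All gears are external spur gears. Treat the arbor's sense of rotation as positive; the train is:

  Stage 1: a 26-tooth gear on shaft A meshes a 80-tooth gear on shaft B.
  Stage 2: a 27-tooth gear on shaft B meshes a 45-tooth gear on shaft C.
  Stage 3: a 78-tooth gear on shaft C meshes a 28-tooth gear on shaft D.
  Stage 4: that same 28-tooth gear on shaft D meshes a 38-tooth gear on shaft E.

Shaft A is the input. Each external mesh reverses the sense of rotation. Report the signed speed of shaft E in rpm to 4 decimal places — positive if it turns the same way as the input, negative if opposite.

+958.6303 rpm (same as input, |ω| = 958.6303 rpm)

Stage 1 [26T→80T]: ω = 2395.0000×26/80 = 778.3750 rpm, dir flips to −; running = −778.3750
Stage 2 [27T→45T]: ω = 778.3750×27/45 = 467.0250 rpm, dir flips to +; running = +467.0250
Stage 3 [78T→28T]: ω = 467.0250×78/28 = 1300.9982 rpm, dir flips to −; running = −1300.9982
Stage 4 [28T→38T]: ω = 1300.9982×28/38 = 958.6303 rpm, dir flips to +; running = +958.6303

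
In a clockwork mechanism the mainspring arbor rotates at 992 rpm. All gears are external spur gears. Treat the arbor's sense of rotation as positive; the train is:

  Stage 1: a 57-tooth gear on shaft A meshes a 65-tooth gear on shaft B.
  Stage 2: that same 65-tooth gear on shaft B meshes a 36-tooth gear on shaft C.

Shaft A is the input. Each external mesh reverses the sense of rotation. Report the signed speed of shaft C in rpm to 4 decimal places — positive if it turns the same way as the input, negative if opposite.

Stage 1 [57T→65T]: ω = 992.0000×57/65 = 869.9077 rpm, dir flips to −; running = −869.9077
Stage 2 [65T→36T]: ω = 869.9077×65/36 = 1570.6667 rpm, dir flips to +; running = +1570.6667

+1570.6667 rpm (same as input, |ω| = 1570.6667 rpm)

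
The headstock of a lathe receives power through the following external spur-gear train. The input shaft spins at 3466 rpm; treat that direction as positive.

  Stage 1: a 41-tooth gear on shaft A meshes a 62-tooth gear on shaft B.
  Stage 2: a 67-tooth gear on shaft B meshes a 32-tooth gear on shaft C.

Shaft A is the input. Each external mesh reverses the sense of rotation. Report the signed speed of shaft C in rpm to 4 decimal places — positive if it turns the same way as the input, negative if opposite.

Stage 1 [41T→62T]: ω = 3466.0000×41/62 = 2292.0323 rpm, dir flips to −; running = −2292.0323
Stage 2 [67T→32T]: ω = 2292.0323×67/32 = 4798.9425 rpm, dir flips to +; running = +4798.9425

+4798.9425 rpm (same as input, |ω| = 4798.9425 rpm)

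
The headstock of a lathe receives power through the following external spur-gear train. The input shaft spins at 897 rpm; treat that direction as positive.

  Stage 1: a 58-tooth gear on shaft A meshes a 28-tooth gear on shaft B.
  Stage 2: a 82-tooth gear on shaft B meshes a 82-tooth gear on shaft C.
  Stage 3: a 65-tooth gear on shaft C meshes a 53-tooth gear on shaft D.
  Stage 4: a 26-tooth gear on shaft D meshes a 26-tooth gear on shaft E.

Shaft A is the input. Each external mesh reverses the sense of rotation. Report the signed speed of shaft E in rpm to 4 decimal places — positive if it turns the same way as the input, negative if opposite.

Stage 1 [58T→28T]: ω = 897.0000×58/28 = 1858.0714 rpm, dir flips to −; running = −1858.0714
Stage 2 [82T→82T]: ω = 1858.0714×82/82 = 1858.0714 rpm, dir flips to +; running = +1858.0714
Stage 3 [65T→53T]: ω = 1858.0714×65/53 = 2278.7668 rpm, dir flips to −; running = −2278.7668
Stage 4 [26T→26T]: ω = 2278.7668×26/26 = 2278.7668 rpm, dir flips to +; running = +2278.7668

+2278.7668 rpm (same as input, |ω| = 2278.7668 rpm)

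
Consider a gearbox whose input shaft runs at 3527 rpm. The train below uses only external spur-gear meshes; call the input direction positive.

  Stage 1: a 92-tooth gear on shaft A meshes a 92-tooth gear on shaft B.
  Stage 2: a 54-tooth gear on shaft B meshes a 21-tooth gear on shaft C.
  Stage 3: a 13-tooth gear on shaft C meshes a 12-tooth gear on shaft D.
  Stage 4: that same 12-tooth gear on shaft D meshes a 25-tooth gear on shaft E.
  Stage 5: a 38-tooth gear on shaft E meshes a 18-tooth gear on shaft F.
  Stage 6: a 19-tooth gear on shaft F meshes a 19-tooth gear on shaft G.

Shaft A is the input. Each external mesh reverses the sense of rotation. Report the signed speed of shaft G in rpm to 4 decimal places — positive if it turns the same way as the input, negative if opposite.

+9956.2171 rpm (same as input, |ω| = 9956.2171 rpm)

Stage 1 [92T→92T]: ω = 3527.0000×92/92 = 3527.0000 rpm, dir flips to −; running = −3527.0000
Stage 2 [54T→21T]: ω = 3527.0000×54/21 = 9069.4286 rpm, dir flips to +; running = +9069.4286
Stage 3 [13T→12T]: ω = 9069.4286×13/12 = 9825.2143 rpm, dir flips to −; running = −9825.2143
Stage 4 [12T→25T]: ω = 9825.2143×12/25 = 4716.1029 rpm, dir flips to +; running = +4716.1029
Stage 5 [38T→18T]: ω = 4716.1029×38/18 = 9956.2171 rpm, dir flips to −; running = −9956.2171
Stage 6 [19T→19T]: ω = 9956.2171×19/19 = 9956.2171 rpm, dir flips to +; running = +9956.2171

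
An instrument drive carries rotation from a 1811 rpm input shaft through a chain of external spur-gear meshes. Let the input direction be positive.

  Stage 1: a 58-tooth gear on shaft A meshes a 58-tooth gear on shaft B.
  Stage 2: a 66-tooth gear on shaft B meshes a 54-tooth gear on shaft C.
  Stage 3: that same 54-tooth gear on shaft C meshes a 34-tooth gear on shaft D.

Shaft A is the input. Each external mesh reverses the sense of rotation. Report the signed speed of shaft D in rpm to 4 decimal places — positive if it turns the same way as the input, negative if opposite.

-3515.4706 rpm (opposite to input, |ω| = 3515.4706 rpm)

Stage 1 [58T→58T]: ω = 1811.0000×58/58 = 1811.0000 rpm, dir flips to −; running = −1811.0000
Stage 2 [66T→54T]: ω = 1811.0000×66/54 = 2213.4444 rpm, dir flips to +; running = +2213.4444
Stage 3 [54T→34T]: ω = 2213.4444×54/34 = 3515.4706 rpm, dir flips to −; running = −3515.4706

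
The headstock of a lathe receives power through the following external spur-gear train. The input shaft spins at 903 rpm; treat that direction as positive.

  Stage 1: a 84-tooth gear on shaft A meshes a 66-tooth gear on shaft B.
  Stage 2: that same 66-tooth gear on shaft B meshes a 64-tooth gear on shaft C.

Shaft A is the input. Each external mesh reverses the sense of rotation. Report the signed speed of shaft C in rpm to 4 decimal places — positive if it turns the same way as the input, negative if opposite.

Stage 1 [84T→66T]: ω = 903.0000×84/66 = 1149.2727 rpm, dir flips to −; running = −1149.2727
Stage 2 [66T→64T]: ω = 1149.2727×66/64 = 1185.1875 rpm, dir flips to +; running = +1185.1875

+1185.1875 rpm (same as input, |ω| = 1185.1875 rpm)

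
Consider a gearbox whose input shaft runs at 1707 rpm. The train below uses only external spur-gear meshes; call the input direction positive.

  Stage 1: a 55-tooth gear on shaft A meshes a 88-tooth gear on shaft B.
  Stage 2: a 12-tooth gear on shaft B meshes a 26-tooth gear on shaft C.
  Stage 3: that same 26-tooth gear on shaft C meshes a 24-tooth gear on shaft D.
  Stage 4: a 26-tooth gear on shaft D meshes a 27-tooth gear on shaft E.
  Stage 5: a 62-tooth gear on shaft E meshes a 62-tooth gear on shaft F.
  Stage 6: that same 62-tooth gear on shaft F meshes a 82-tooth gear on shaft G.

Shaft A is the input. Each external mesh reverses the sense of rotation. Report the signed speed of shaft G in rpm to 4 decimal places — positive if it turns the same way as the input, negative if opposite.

+388.3926 rpm (same as input, |ω| = 388.3926 rpm)

Stage 1 [55T→88T]: ω = 1707.0000×55/88 = 1066.8750 rpm, dir flips to −; running = −1066.8750
Stage 2 [12T→26T]: ω = 1066.8750×12/26 = 492.4038 rpm, dir flips to +; running = +492.4038
Stage 3 [26T→24T]: ω = 492.4038×26/24 = 533.4375 rpm, dir flips to −; running = −533.4375
Stage 4 [26T→27T]: ω = 533.4375×26/27 = 513.6806 rpm, dir flips to +; running = +513.6806
Stage 5 [62T→62T]: ω = 513.6806×62/62 = 513.6806 rpm, dir flips to −; running = −513.6806
Stage 6 [62T→82T]: ω = 513.6806×62/82 = 388.3926 rpm, dir flips to +; running = +388.3926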